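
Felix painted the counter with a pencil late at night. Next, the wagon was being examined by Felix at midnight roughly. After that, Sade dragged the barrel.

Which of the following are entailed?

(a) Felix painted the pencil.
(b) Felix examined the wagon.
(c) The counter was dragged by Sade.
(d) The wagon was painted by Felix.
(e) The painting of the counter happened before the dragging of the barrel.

(a) Not entailed — the pencil is the instrument, not what was painted.
(b) Entailed — 'examine' is an activity; 'was examining' entails that some examining happened, so 'examined' holds.
(c) Not entailed — Sade dragged the barrel, not the counter; the counter belongs to the painting event.
(d) Not entailed — Felix painted the counter, not the wagon; the wagon belongs to the examining event.
(e) Entailed — the narrative places the painting before the dragging.

(b), (e)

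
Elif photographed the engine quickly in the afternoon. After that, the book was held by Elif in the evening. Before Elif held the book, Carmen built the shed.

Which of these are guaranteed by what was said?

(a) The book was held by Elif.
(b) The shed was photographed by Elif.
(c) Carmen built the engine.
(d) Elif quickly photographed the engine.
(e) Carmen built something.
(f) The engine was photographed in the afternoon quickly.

(a) Entailed — every conjunct here is already in the original holding event.
(b) Not entailed — Elif photographed the engine, not the shed; the shed belongs to the building event.
(c) Not entailed — Carmen built the shed, not the engine; the engine belongs to the photographing event.
(d) Entailed — dropping 'in the afternoon' leaves a sub-description the original still satisfies.
(e) Entailed — this follows by dropping conjuncts from the building event's description.
(f) Entailed — this follows by dropping conjuncts from the photographing event's description.

(a), (d), (e), (f)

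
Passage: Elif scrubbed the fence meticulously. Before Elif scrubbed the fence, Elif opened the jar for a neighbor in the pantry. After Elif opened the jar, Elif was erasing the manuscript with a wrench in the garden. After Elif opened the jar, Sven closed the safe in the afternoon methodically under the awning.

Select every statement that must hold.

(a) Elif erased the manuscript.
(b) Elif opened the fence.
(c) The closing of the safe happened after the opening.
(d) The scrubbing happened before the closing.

(c)

(a) Not entailed — 'was erasing' is progressive on an accomplishment; it does not entail the completed 'erased'.
(b) Not entailed — Elif opened the jar, not the fence; the fence belongs to the scrubbing event.
(c) Entailed — the narrative places the opening before the closing.
(d) Not entailed — the narrative doesn't order the scrubbing relative to the closing.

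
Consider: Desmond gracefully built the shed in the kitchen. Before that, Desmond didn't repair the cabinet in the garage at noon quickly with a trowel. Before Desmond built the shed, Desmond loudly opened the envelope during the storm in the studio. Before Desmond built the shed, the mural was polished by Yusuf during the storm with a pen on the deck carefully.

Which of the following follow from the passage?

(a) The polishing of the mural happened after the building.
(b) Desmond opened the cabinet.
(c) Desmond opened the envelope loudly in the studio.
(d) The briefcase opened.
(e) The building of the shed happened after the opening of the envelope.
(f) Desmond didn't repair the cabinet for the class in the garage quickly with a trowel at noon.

(a) Not entailed — the narrative places the polishing before the building, not after.
(b) Not entailed — Desmond opened the envelope, not the cabinet; the cabinet belongs to the repairing event.
(c) Entailed — dropping 'during the storm' leaves a sub-description the original still satisfies.
(d) Not entailed — the envelope is what opened, not the briefcase.
(e) Entailed — the narrative places the opening before the building.
(f) Entailed — under negation, adding a further restriction is entailed: if no such repairing event occurred, none occurred for the class either.

(c), (e), (f)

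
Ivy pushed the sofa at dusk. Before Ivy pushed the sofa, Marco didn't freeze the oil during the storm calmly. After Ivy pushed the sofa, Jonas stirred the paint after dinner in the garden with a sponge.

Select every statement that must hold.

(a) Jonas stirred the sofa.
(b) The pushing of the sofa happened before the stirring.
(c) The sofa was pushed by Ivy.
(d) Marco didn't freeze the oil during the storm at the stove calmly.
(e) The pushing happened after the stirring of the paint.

(b), (c), (d)

(a) Not entailed — Jonas stirred the paint, not the sofa; the sofa belongs to the pushing event.
(b) Entailed — the narrative places the pushing before the stirring.
(c) Entailed — every conjunct here is already in the original pushing event.
(d) Entailed — under negation, adding a further restriction is entailed: if no such freezing event occurred, none occurred at the stove either.
(e) Not entailed — the narrative places the pushing before the stirring, not after.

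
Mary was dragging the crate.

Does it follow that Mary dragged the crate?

yes

'drag' is atelic; if Mary was dragging the crate, then Mary dragged the crate (for some time).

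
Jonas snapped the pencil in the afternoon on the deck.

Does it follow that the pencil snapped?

yes

'Jonas snapped the pencil' is the causative; it entails the inchoative 'the pencil snapped'.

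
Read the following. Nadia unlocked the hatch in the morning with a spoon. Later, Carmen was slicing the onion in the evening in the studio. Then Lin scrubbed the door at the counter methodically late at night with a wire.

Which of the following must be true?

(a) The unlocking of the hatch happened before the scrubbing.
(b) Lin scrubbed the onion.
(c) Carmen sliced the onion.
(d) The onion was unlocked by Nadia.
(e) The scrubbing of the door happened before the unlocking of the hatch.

(a)

(a) Entailed — the narrative places the unlocking before the scrubbing.
(b) Not entailed — Lin scrubbed the door, not the onion; the onion belongs to the slicing event.
(c) Not entailed — 'was slicing' is progressive on an accomplishment; it does not entail the completed 'sliced'.
(d) Not entailed — Nadia unlocked the hatch, not the onion; the onion belongs to the slicing event.
(e) Not entailed — the narrative places the unlocking before the scrubbing, not after.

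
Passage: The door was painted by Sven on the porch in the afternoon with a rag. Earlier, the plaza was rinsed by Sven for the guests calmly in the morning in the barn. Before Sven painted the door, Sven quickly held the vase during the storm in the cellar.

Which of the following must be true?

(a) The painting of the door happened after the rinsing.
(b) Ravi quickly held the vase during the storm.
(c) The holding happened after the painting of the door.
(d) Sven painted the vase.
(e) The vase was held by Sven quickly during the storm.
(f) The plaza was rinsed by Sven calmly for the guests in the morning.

(a) Entailed — the narrative places the rinsing before the painting.
(b) Not entailed — the passage has Sven holding the vase, not Ravi.
(c) Not entailed — the narrative places the holding before the painting, not after.
(d) Not entailed — Sven painted the door, not the vase; the vase belongs to the holding event.
(e) Entailed — dropping 'in the cellar' leaves a sub-description the original still satisfies.
(f) Entailed — this follows by dropping conjuncts from the rinsing event's description.

(a), (e), (f)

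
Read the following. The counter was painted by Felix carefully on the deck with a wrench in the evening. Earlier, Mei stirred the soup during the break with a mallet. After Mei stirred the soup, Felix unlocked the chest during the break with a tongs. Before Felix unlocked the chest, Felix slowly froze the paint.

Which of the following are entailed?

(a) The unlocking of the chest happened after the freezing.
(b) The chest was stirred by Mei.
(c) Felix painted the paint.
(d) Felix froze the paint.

(a), (d)

(a) Entailed — the narrative places the freezing before the unlocking.
(b) Not entailed — Mei stirred the soup, not the chest; the chest belongs to the unlocking event.
(c) Not entailed — Felix painted the counter, not the paint; the paint belongs to the freezing event.
(d) Entailed — every conjunct here is already in the original freezing event.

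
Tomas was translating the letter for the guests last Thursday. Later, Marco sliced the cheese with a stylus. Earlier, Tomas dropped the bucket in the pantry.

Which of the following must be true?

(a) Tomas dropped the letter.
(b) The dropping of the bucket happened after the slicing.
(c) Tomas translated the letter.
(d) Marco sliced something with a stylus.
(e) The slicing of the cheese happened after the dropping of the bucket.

(a) Not entailed — Tomas dropped the bucket, not the letter; the letter belongs to the translating event.
(b) Not entailed — the narrative places the dropping before the slicing, not after.
(c) Not entailed — 'was translating' is progressive on an accomplishment; it does not entail the completed 'translated'.
(d) Entailed — every conjunct here is already in the original slicing event.
(e) Entailed — the narrative places the dropping before the slicing.

(d), (e)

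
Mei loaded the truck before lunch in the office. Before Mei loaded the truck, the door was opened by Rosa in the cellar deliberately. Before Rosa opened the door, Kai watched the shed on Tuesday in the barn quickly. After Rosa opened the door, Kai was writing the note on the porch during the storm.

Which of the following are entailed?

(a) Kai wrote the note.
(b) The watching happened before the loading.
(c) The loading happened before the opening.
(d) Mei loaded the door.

(b)

(a) Not entailed — 'was writing' is progressive on an accomplishment; it does not entail the completed 'wrote'.
(b) Entailed — the narrative places the watching before the loading.
(c) Not entailed — the narrative places the opening before the loading, not after.
(d) Not entailed — Mei loaded the truck, not the door; the door belongs to the opening event.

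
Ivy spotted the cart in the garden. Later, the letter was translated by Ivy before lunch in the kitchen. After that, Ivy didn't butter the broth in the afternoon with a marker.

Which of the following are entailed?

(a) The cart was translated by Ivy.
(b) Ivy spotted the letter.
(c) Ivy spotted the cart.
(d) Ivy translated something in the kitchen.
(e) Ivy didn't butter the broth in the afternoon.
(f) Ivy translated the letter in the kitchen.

(c), (d), (f)

(a) Not entailed — Ivy translated the letter, not the cart; the cart belongs to the spotting event.
(b) Not entailed — Ivy spotted the cart, not the letter; the letter belongs to the translating event.
(c) Entailed — dropping 'in the garden' leaves a sub-description the original still satisfies.
(d) Entailed — the original entails any weakening of itself; this just drops 'before lunch' and generalizes the patient.
(e) Not entailed — dropping 'with a marker' under negation is not valid — the original leaves open that Ivy buttered the broth some other way.
(f) Entailed — every conjunct here is already in the original translating event.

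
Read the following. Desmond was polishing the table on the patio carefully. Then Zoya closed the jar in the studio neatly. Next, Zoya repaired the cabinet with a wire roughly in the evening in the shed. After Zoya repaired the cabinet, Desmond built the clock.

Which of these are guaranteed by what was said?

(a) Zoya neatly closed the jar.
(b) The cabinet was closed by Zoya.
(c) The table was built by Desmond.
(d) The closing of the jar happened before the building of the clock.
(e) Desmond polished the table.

(a), (d), (e)

(a) Entailed — every conjunct here is already in the original closing event.
(b) Not entailed — Zoya closed the jar, not the cabinet; the cabinet belongs to the repairing event.
(c) Not entailed — Desmond built the clock, not the table; the table belongs to the polishing event.
(d) Entailed — the narrative places the closing before the building.
(e) Entailed — 'polish' is an activity; 'was polishing' entails that some polishing happened, so 'polished' holds.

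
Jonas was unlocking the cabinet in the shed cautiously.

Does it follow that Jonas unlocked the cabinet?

'was unlocking' is progressive; for an accomplishment like 'unlock the cabinet', it doesn't entail completion.

no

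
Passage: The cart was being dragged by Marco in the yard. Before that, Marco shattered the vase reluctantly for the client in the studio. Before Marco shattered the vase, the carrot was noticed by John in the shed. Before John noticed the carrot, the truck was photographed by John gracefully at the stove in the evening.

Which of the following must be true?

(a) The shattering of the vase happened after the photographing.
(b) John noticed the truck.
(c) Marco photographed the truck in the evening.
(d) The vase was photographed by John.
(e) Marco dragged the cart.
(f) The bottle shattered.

(a) Entailed — the narrative places the photographing before the shattering.
(b) Not entailed — John noticed the carrot, not the truck; the truck belongs to the photographing event.
(c) Not entailed — the passage has John photographing the truck, not Marco.
(d) Not entailed — John photographed the truck, not the vase; the vase belongs to the shattering event.
(e) Entailed — 'drag' is an activity; 'was dragging' entails that some dragging happened, so 'dragged' holds.
(f) Not entailed — the vase is what shattered, not the bottle.

(a), (e)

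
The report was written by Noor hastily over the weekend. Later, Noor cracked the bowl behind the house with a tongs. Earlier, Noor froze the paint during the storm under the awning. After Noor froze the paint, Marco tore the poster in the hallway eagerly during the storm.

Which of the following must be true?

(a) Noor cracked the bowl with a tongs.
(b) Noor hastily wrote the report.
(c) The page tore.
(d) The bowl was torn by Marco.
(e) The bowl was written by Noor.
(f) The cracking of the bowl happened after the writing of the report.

(a) Entailed — dropping 'behind the house' leaves a sub-description the original still satisfies.
(b) Entailed — the original entails any weakening of itself; this just drops 'over the weekend'.
(c) Not entailed — the poster is what tore, not the page.
(d) Not entailed — Marco tore the poster, not the bowl; the bowl belongs to the cracking event.
(e) Not entailed — Noor wrote the report, not the bowl; the bowl belongs to the cracking event.
(f) Entailed — the narrative places the writing before the cracking.

(a), (b), (f)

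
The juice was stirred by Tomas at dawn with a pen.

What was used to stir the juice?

a pen

'with a pen' marks the instrument of the stirring event.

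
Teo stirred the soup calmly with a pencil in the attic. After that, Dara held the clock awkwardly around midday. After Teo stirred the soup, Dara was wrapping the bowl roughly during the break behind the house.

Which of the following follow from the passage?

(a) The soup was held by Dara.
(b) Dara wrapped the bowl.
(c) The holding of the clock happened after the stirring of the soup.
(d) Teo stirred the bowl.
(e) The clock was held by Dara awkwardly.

(a) Not entailed — Dara held the clock, not the soup; the soup belongs to the stirring event.
(b) Not entailed — 'was wrapping' is progressive on an accomplishment; it does not entail the completed 'wrapped'.
(c) Entailed — the narrative places the stirring before the holding.
(d) Not entailed — Teo stirred the soup, not the bowl; the bowl belongs to the wrapping event.
(e) Entailed — dropping 'around midday' leaves a sub-description the original still satisfies.

(c), (e)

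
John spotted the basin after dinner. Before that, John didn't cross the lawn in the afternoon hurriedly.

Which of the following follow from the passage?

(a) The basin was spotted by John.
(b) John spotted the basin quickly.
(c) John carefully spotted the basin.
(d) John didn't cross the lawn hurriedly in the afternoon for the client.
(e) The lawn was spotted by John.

(a) Entailed — every conjunct here is already in the original spotting event.
(b) Not entailed — 'quickly' adds information not in the original event.
(c) Not entailed — 'carefully' adds information not in the original event.
(d) Entailed — under negation, adding a further restriction is entailed: if no such crossing event occurred, none occurred for the client either.
(e) Not entailed — John spotted the basin, not the lawn; the lawn belongs to the crossing event.

(a), (d)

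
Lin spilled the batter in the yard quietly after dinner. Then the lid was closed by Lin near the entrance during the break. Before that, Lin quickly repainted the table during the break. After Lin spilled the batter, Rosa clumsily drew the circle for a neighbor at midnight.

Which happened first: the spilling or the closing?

The connectives place the spilling before the closing.

the spilling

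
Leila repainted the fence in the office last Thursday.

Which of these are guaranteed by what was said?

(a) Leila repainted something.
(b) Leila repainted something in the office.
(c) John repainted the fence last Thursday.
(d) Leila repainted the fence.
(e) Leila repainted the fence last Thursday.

(a) Entailed — dropping 'last Thursday', 'in the office' and generalizing the patient leaves a sub-description the original still satisfies.
(b) Entailed — every conjunct here is already in the original repainting event.
(c) Not entailed — the passage has Leila repainting the fence, not John.
(d) Entailed — the original entails any weakening of itself; this just drops 'last Thursday', 'in the office'.
(e) Entailed — this follows by dropping conjuncts from the repainting event's description.

(a), (b), (d), (e)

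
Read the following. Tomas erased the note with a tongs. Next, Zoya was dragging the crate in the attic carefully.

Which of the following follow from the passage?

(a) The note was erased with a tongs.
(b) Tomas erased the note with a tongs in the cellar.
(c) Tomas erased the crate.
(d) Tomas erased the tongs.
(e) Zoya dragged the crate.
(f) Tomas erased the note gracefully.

(a), (e)

(a) Entailed — the original entails any weakening of itself; this just generalizes the agent.
(b) Not entailed — 'in the cellar' adds information not in the original event.
(c) Not entailed — Tomas erased the note, not the crate; the crate belongs to the dragging event.
(d) Not entailed — the tongs is the instrument, not what was erased.
(e) Entailed — 'drag' is an activity; 'was dragging' entails that some dragging happened, so 'dragged' holds.
(f) Not entailed — 'gracefully' adds information not in the original event.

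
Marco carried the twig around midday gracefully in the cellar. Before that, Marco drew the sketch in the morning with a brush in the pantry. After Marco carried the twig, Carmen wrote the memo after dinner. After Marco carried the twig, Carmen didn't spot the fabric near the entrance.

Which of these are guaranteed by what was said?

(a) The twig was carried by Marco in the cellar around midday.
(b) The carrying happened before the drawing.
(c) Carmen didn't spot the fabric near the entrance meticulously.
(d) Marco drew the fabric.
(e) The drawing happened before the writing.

(a), (c), (e)

(a) Entailed — the original entails any weakening of itself; this just drops 'gracefully'.
(b) Not entailed — the narrative places the drawing before the carrying, not after.
(c) Entailed — under negation, adding a further restriction is entailed: if no such spotting event occurred, none occurred meticulously either.
(d) Not entailed — Marco drew the sketch, not the fabric; the fabric belongs to the spotting event.
(e) Entailed — the narrative places the drawing before the writing.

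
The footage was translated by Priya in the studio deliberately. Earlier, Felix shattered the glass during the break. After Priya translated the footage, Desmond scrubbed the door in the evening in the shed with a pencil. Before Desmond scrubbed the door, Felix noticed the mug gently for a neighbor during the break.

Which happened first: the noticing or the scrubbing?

the noticing

The connectives place the noticing before the scrubbing.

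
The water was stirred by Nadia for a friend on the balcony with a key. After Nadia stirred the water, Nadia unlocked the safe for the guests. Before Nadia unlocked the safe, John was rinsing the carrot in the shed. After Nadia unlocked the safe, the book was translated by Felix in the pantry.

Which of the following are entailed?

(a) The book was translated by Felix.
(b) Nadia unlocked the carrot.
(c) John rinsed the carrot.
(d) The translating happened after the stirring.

(a), (c), (d)

(a) Entailed — every conjunct here is already in the original translating event.
(b) Not entailed — Nadia unlocked the safe, not the carrot; the carrot belongs to the rinsing event.
(c) Entailed — 'rinse' is an activity; 'was rinsing' entails that some rinsing happened, so 'rinsed' holds.
(d) Entailed — the narrative places the stirring before the translating.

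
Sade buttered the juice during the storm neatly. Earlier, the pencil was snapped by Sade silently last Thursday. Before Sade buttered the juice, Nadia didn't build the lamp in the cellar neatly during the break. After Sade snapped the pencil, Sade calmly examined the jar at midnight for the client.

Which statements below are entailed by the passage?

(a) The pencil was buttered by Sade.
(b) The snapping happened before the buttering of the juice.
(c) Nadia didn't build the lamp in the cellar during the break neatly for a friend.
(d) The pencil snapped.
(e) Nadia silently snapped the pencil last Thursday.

(b), (c), (d)

(a) Not entailed — Sade buttered the juice, not the pencil; the pencil belongs to the snapping event.
(b) Entailed — the narrative places the snapping before the buttering.
(c) Entailed — under negation, adding a further restriction is entailed: if no such building event occurred, none occurred for a friend either.
(d) Entailed — 'Sade snapped the pencil' is causative; it entails the inchoative 'the pencil snapped'.
(e) Not entailed — the passage has Sade snapping the pencil, not Nadia.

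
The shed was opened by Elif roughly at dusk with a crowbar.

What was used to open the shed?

a crowbar

'with a crowbar' marks the instrument of the opening event.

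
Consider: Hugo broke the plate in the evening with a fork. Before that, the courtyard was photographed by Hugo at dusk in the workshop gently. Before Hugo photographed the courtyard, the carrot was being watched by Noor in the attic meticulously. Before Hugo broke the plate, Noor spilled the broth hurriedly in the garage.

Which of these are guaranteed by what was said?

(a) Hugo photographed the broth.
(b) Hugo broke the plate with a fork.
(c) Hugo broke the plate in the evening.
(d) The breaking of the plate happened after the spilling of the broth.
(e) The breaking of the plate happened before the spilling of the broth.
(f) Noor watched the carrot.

(b), (c), (d), (f)

(a) Not entailed — Hugo photographed the courtyard, not the broth; the broth belongs to the spilling event.
(b) Entailed — dropping 'in the evening' leaves a sub-description the original still satisfies.
(c) Entailed — the original entails any weakening of itself; this just drops 'with a fork'.
(d) Entailed — the narrative places the spilling before the breaking.
(e) Not entailed — the narrative places the spilling before the breaking, not after.
(f) Entailed — 'watch' is an activity; 'was watching' entails that some watching happened, so 'watched' holds.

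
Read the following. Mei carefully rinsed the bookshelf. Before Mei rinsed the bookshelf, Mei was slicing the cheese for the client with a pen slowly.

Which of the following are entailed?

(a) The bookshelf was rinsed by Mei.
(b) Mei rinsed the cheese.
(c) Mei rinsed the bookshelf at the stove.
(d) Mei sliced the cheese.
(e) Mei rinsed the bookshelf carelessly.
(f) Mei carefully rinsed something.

(a), (f)

(a) Entailed — dropping 'carefully' leaves a sub-description the original still satisfies.
(b) Not entailed — Mei rinsed the bookshelf, not the cheese; the cheese belongs to the slicing event.
(c) Not entailed — 'at the stove' adds information not in the original event.
(d) Not entailed — 'was slicing' is progressive on an accomplishment; it does not entail the completed 'sliced'.
(e) Not entailed — 'carelessly' adds a manner not in (and inconsistent with) the original.
(f) Entailed — this follows by dropping conjuncts from the rinsing event's description.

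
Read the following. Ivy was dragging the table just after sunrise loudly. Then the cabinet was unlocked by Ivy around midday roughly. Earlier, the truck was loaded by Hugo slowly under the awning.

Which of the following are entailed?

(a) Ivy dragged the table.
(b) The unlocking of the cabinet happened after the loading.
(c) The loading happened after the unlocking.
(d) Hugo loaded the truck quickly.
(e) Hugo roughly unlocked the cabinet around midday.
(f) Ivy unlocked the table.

(a), (b)

(a) Entailed — 'drag' is an activity; 'was dragging' entails that some dragging happened, so 'dragged' holds.
(b) Entailed — the narrative places the loading before the unlocking.
(c) Not entailed — the narrative places the loading before the unlocking, not after.
(d) Not entailed — 'quickly' adds a manner not in (and inconsistent with) the original.
(e) Not entailed — the passage has Ivy unlocking the cabinet, not Hugo.
(f) Not entailed — Ivy unlocked the cabinet, not the table; the table belongs to the dragging event.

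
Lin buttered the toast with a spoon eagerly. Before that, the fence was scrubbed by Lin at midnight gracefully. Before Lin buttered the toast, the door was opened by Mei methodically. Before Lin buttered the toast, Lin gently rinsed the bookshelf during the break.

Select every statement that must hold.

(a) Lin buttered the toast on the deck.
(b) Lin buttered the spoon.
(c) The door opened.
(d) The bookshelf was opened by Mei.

(a) Not entailed — 'on the deck' adds information not in the original event.
(b) Not entailed — the spoon is the instrument, not what was buttered.
(c) Entailed — 'Mei opened the door' is causative; it entails the inchoative 'the door opened'.
(d) Not entailed — Mei opened the door, not the bookshelf; the bookshelf belongs to the rinsing event.

(c)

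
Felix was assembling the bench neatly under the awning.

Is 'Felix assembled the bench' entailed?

no

'was assembling' is progressive; for an accomplishment like 'assemble the bench', it doesn't entail completion.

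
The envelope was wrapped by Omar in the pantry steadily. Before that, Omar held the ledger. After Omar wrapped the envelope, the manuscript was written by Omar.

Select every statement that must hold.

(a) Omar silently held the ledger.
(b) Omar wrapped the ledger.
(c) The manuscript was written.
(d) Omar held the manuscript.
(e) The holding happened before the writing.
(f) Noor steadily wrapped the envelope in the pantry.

(c), (e)

(a) Not entailed — 'silently' adds information not in the original event.
(b) Not entailed — Omar wrapped the envelope, not the ledger; the ledger belongs to the holding event.
(c) Entailed — every conjunct here is already in the original writing event.
(d) Not entailed — Omar held the ledger, not the manuscript; the manuscript belongs to the writing event.
(e) Entailed — the narrative places the holding before the writing.
(f) Not entailed — the passage has Omar wrapping the envelope, not Noor.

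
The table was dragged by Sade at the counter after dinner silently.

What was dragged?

the table

'the table' marks the patient of the dragging event.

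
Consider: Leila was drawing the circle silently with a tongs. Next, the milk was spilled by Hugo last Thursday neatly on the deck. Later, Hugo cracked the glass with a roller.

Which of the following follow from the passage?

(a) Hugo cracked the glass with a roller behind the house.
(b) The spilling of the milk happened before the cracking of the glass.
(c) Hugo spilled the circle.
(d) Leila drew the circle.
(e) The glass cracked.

(a) Not entailed — 'behind the house' adds information not in the original event.
(b) Entailed — the narrative places the spilling before the cracking.
(c) Not entailed — Hugo spilled the milk, not the circle; the circle belongs to the drawing event.
(d) Not entailed — 'was drawing' is progressive on an accomplishment; it does not entail the completed 'drew'.
(e) Entailed — 'Hugo cracked the glass' is causative; it entails the inchoative 'the glass cracked'.

(b), (e)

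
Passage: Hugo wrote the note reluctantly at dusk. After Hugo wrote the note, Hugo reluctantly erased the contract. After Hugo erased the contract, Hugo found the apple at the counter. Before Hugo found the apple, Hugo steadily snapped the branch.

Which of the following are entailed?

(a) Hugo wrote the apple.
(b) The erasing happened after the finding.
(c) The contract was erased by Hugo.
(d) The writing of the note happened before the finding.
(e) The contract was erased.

(c), (d), (e)

(a) Not entailed — Hugo wrote the note, not the apple; the apple belongs to the finding event.
(b) Not entailed — the narrative places the erasing before the finding, not after.
(c) Entailed — dropping 'reluctantly' leaves a sub-description the original still satisfies.
(d) Entailed — the narrative places the writing before the finding.
(e) Entailed — the original entails any weakening of itself; this just drops 'reluctantly' and generalizes the agent.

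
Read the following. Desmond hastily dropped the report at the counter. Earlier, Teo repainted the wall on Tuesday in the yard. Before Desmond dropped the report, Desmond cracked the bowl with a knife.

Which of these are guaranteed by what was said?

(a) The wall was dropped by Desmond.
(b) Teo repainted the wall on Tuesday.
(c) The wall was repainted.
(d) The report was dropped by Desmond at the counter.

(b), (c), (d)

(a) Not entailed — Desmond dropped the report, not the wall; the wall belongs to the repainting event.
(b) Entailed — dropping 'in the yard' leaves a sub-description the original still satisfies.
(c) Entailed — every conjunct here is already in the original repainting event.
(d) Entailed — the original entails any weakening of itself; this just drops 'hastily'.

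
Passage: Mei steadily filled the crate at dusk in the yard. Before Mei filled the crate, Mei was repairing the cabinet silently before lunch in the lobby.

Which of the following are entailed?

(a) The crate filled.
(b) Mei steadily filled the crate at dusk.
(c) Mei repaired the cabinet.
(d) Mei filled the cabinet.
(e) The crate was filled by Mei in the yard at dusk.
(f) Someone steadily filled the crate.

(a) Entailed — 'Mei filled the crate' is causative; it entails the inchoative 'the crate filled'.
(b) Entailed — this follows by dropping conjuncts from the filling event's description.
(c) Not entailed — 'was repairing' is progressive on an accomplishment; it does not entail the completed 'repaired'.
(d) Not entailed — Mei filled the crate, not the cabinet; the cabinet belongs to the repairing event.
(e) Entailed — the original entails any weakening of itself; this just drops 'steadily'.
(f) Entailed — this follows by dropping conjuncts from the filling event's description.

(a), (b), (e), (f)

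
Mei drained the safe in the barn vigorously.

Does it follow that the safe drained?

'Mei drained the safe' is the causative; it entails the inchoative 'the safe drained'.

yes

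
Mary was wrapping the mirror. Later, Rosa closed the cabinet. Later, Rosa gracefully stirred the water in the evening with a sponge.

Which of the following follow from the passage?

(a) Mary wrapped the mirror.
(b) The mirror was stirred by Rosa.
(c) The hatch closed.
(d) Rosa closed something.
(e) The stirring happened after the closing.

(d), (e)

(a) Not entailed — 'was wrapping' is progressive on an accomplishment; it does not entail the completed 'wrapped'.
(b) Not entailed — Rosa stirred the water, not the mirror; the mirror belongs to the wrapping event.
(c) Not entailed — the cabinet is what closed, not the hatch.
(d) Entailed — the original entails any weakening of itself; this just generalizes the patient.
(e) Entailed — the narrative places the closing before the stirring.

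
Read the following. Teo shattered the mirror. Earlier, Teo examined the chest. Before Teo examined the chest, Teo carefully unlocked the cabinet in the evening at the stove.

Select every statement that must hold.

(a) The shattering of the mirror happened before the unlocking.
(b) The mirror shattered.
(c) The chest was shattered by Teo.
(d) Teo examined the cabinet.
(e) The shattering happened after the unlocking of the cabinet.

(b), (e)

(a) Not entailed — the narrative places the unlocking before the shattering, not after.
(b) Entailed — 'Teo shattered the mirror' is causative; it entails the inchoative 'the mirror shattered'.
(c) Not entailed — Teo shattered the mirror, not the chest; the chest belongs to the examining event.
(d) Not entailed — Teo examined the chest, not the cabinet; the cabinet belongs to the unlocking event.
(e) Entailed — the narrative places the unlocking before the shattering.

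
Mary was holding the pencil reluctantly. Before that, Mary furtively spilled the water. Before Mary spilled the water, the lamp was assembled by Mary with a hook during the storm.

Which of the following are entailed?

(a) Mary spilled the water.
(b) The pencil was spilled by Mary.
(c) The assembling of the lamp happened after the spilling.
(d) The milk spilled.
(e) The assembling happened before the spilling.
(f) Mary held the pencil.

(a), (e), (f)

(a) Entailed — this follows by dropping conjuncts from the spilling event's description.
(b) Not entailed — Mary spilled the water, not the pencil; the pencil belongs to the holding event.
(c) Not entailed — the narrative places the assembling before the spilling, not after.
(d) Not entailed — the water is what spilled, not the milk.
(e) Entailed — the narrative places the assembling before the spilling.
(f) Entailed — 'hold' is an activity; 'was holding' entails that some holding happened, so 'held' holds.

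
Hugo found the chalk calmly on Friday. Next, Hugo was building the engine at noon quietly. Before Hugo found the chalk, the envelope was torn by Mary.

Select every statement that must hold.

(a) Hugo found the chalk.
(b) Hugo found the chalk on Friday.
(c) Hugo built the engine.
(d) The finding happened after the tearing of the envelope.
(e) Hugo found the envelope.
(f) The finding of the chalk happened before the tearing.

(a), (b), (d)

(a) Entailed — dropping 'on Friday', 'calmly' leaves a sub-description the original still satisfies.
(b) Entailed — this follows by dropping conjuncts from the finding event's description.
(c) Not entailed — 'was building' is progressive on an accomplishment; it does not entail the completed 'built'.
(d) Entailed — the narrative places the tearing before the finding.
(e) Not entailed — Hugo found the chalk, not the envelope; the envelope belongs to the tearing event.
(f) Not entailed — the narrative places the tearing before the finding, not after.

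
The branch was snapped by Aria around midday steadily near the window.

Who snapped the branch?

'Aria' marks the agent of the snapping event.

Aria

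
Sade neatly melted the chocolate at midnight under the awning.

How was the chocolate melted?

neatly

'neatly' marks the manner of the melting event.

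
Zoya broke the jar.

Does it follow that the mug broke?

no

Nothing is said about any mug; only the jar is affected.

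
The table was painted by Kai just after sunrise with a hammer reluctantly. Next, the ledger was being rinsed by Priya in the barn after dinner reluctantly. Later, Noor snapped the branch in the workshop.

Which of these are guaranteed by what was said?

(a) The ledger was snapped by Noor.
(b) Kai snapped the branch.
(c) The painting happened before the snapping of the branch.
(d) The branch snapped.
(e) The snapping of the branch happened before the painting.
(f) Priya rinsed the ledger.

(c), (d), (f)

(a) Not entailed — Noor snapped the branch, not the ledger; the ledger belongs to the rinsing event.
(b) Not entailed — the passage has Noor snapping the branch, not Kai.
(c) Entailed — the narrative places the painting before the snapping.
(d) Entailed — 'Noor snapped the branch' is causative; it entails the inchoative 'the branch snapped'.
(e) Not entailed — the narrative places the painting before the snapping, not after.
(f) Entailed — 'rinse' is an activity; 'was rinsing' entails that some rinsing happened, so 'rinsed' holds.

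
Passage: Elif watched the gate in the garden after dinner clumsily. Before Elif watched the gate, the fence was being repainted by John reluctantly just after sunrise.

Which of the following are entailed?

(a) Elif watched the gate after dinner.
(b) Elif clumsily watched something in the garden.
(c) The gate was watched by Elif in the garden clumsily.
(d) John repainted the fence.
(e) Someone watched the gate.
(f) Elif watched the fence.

(a), (b), (c), (e)

(a) Entailed — this follows by dropping conjuncts from the watching event's description.
(b) Entailed — every conjunct here is already in the original watching event.
(c) Entailed — the original entails any weakening of itself; this just drops 'after dinner'.
(d) Not entailed — 'was repainting' is progressive on an accomplishment; it does not entail the completed 'repainted'.
(e) Entailed — dropping 'in the garden', 'clumsily', 'after dinner' and generalizing the agent leaves a sub-description the original still satisfies.
(f) Not entailed — Elif watched the gate, not the fence; the fence belongs to the repainting event.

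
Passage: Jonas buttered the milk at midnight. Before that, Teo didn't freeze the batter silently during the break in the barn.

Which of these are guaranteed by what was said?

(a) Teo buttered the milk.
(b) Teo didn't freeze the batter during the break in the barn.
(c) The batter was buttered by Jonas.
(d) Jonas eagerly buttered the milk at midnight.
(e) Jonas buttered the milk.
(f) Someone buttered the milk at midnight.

(a) Not entailed — the passage has Jonas buttering the milk, not Teo.
(b) Not entailed — dropping 'silently' under negation is not valid — the original leaves open that Teo froze the batter some other way.
(c) Not entailed — Jonas buttered the milk, not the batter; the batter belongs to the freezing event.
(d) Not entailed — 'eagerly' adds information not in the original event.
(e) Entailed — every conjunct here is already in the original buttering event.
(f) Entailed — this follows by dropping conjuncts from the buttering event's description.

(e), (f)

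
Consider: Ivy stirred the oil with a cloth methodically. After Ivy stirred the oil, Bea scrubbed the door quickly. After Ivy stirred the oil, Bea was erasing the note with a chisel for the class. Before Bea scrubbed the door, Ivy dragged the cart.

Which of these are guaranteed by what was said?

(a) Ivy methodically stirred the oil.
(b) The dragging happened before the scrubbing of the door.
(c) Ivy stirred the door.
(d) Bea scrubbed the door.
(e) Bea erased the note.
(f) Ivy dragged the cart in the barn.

(a) Entailed — dropping 'with a cloth' leaves a sub-description the original still satisfies.
(b) Entailed — the narrative places the dragging before the scrubbing.
(c) Not entailed — Ivy stirred the oil, not the door; the door belongs to the scrubbing event.
(d) Entailed — this follows by dropping conjuncts from the scrubbing event's description.
(e) Not entailed — 'was erasing' is progressive on an accomplishment; it does not entail the completed 'erased'.
(f) Not entailed — 'in the barn' adds information not in the original event.

(a), (b), (d)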